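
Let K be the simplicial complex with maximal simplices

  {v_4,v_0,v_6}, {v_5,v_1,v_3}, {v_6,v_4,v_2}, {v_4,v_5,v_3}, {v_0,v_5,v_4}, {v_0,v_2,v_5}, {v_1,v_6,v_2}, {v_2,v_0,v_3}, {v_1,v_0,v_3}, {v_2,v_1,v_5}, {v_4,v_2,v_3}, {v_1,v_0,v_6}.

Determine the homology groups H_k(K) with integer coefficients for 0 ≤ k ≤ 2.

H_0 = Z,  H_1 = Z/2,  H_2 = 0.

Order the vertices as v_0 < v_1 < v_2 < v_3 < v_4 < v_5 < v_6. Listing each simplex with vertices in this order, K has dimension 2 with simplices:

  0-simplices (7): [v_0], [v_1], [v_2], [v_3], [v_4], [v_5], [v_6]
  1-simplices (18): (18 of them)
  2-simplices (12): (12 of them)

so the chain groups are C_0 ≅ Z^7, C_1 ≅ Z^18, C_2 ≅ Z^12.

∂_1: C_1 → C_0 maps an edge to its endpoints' difference, ∂[p,q] = q − p.
As a 7×18 matrix over Z this has rank 6, with invariant factors (1,1,1,1,1,1).

Boundary ∂_2: C_2 → C_1 acts by ∂[p,q,r] = [q,r] − [p,r] + [p,q]. For instance
  ∂[v_0,v_2,v_3] = [v_2,v_3] − [v_0,v_3] + [v_0,v_2],
  ∂[v_3,v_4,v_5] = [v_4,v_5] − [v_3,v_5] + [v_3,v_4].
As a 18×12 matrix over Z this has rank 12, with invariant factors (1,1,1,1,1,1,1,1,1,1,1,2).

From H_k ≅ ker(∂_k) / im(∂_{k+1}) we obtain:

  H_0: rank C_0 − rank ∂_1 = 7 − 6 = 1, and the invariant factors of ∂_1 are all 1, so H_0 ≅ Z.
  H_1: rank ker ∂_1 − rank ∂_2 = (18 − 6) − 12 = 0, and ∂_2 has invariant factor 2 > 1, so H_1 ≅ Z/2.
  H_2: rank ker ∂_2 − rank ∂_3 = (12 − 12) − 0 = 0, and there is no ∂_3, so H_2 ≅ 0.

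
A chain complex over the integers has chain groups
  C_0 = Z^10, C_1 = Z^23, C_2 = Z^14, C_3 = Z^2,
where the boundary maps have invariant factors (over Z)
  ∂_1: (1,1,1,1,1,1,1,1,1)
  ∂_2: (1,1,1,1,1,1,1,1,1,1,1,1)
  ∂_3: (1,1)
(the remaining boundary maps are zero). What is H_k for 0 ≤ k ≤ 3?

H_0: b_0 = 10 − 0 − 9 = 1; torsion from ∂_1 factors > 1: none. So H_0 = Z.
H_1: b_1 = 23 − 9 − 12 = 2; torsion from ∂_2 factors > 1: none. So H_1 = Z^2.
H_2: b_2 = 14 − 12 − 2 = 0; torsion from ∂_3 factors > 1: none. So H_2 = 0.
H_3: b_3 = 2 − 2 − 0 = 0; torsion from ∂_4 factors > 1: none. So H_3 = 0.

H_0 = Z,  H_1 = Z^2,  H_2 = 0,  H_3 = 0.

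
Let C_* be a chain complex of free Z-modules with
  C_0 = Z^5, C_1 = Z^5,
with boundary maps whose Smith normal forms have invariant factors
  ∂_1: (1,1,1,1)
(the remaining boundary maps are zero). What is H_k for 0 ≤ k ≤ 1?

H_0 ≅ Z,  H_1 ≅ Z.

H_0: b_0 = 5 − 0 − 4 = 1; torsion from ∂_1 factors > 1: none. So H_0 ≅ Z.
H_1: b_1 = 5 − 4 − 0 = 1; torsion from ∂_2 factors > 1: none. So H_1 ≅ Z.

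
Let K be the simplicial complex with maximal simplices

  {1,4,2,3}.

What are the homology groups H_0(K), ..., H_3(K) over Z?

We work with the vertex ordering 1 < 2 < 3 < 4. The simplices of K, each written with vertices in increasing order, are:

  0-simplices (4): [1], [2], [3], [4]
  1-simplices (6): [1,2], [1,3], [1,4], [2,3], [2,4], [3,4]
  2-simplices (4): [1,2,3], [1,2,4], [1,3,4], [2,3,4]
  3-simplices (1): [1,2,3,4]

giving chain groups C_0 ≅ Z^4, C_1 ≅ Z^6, C_2 ≅ Z^4, C_3 ≅ Z^1.

∂_1: C_1 → C_0 maps an edge to its endpoints' difference, ∂[p,q] = q − p. For instance
  ∂[2,3] = [3] − [2].
The 4×6 boundary matrix has rank 3 and Smith normal form diag(1,1,1).

∂_2: C_2 → C_1 acts by ∂[p,q,r] = [q,r] − [p,r] + [p,q]. For instance
  ∂[1,3,4] = [3,4] − [1,4] + [1,3],
  ∂[1,2,3] = [2,3] − [1,3] + [1,2].
The resulting 6×4 matrix has rank 3, and its Smith normal form has invariant factors (1,1,1).

∂_3: C_3 → C_2 sends each 3-simplex σ to the alternating sum Σ_i (−1)^i (σ with its i-th vertex removed). For instance
  ∂[1,2,3,4] = [2,3,4] − [1,3,4] + [1,2,4] − [1,2,3].
The 4×1 boundary matrix has rank 1 and Smith normal form diag(1).

Now H_k = ker ∂_k / im ∂_{k+1}, so:

  H_0: rank C_0 − rank ∂_1 = 4 − 3 = 1, and the invariant factors of ∂_1 are all 1, so H_0 = Z.
  H_1: rank ker ∂_1 − rank ∂_2 = (6 − 3) − 3 = 0, and the invariant factors of ∂_2 are all 1, so H_1 = 0.
  H_2: rank ker ∂_2 − rank ∂_3 = (4 − 3) − 1 = 0, and the invariant factors of ∂_3 are all 1, so H_2 = 0.
  H_3: rank ker ∂_3 − rank ∂_4 = (1 − 1) − 0 = 0, and there is no ∂_4, so H_3 = 0.

H_0 = Z,  H_1 = 0,  H_2 = 0,  H_3 = 0.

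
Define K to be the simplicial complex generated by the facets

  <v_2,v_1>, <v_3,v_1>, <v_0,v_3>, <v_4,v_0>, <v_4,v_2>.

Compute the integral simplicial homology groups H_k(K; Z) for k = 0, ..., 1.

Order the vertices as v_0 < v_1 < v_2 < v_3 < v_4. Listing each simplex with vertices in this order, K has dimension 1 with simplices:

  0-simplices (5): [v_0], [v_1], [v_2], [v_3], [v_4]
  1-simplices (5): [v_0,v_3], [v_0,v_4], [v_1,v_2], [v_1,v_3], [v_2,v_4]

Hence C_0 ≅ Z^5, C_1 ≅ Z^5.

Boundary ∂_1: C_1 → C_0 is given by ∂[p,q] = [q] − [p].
This gives a 5×5 integer matrix of rank 4; reducing to Smith normal form yields diagonal entries (1,1,1,1).

Reading off H_k = ker ∂_k / im ∂_{k+1}:

  H_0: rank C_0 − rank ∂_1 = 5 − 4 = 1, and the invariant factors of ∂_1 are all 1, so H_0 = Z.
  H_1: rank ker ∂_1 − rank ∂_2 = (5 − 4) − 0 = 1, and there is no ∂_2, so H_1 = Z.

H_0 ≅ Z,  H_1 ≅ Z.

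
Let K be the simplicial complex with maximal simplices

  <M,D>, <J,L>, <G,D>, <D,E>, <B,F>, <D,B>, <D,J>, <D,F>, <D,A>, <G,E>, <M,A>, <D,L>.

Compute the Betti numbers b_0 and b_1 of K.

b_0 = 1, b_1 = 4.

We work with the vertex ordering A < B < D < E < F < G < J < L < M. The simplices of K, each written with vertices in increasing order, are:

  0-simplices (9): A, B, D, E, F, G, J, L, M
  1-simplices (12): AD, AM, BD, BF, DE, DF, DG, DJ, DL, DM, EG, JL

giving chain groups C_0 ≅ Z^9, C_1 ≅ Z^12.

∂_1: C_1 → C_0 maps an edge to its endpoints' difference, ∂[p,q] = q − p. For instance
  ∂AM = M − A.
As a 9×12 matrix over Z this has rank 8, with invariant factors (1,1,1,1,1,1,1,1).

From H_k ≅ ker(∂_k) / im(∂_{k+1}) we obtain:

  H_0: rank C_0 − rank ∂_1 = 9 − 8 = 1, and the invariant factors of ∂_1 are all 1, so H_0 = Z.
  H_1: rank ker ∂_1 − rank ∂_2 = (12 − 8) − 0 = 4, and there is no ∂_2, so H_1 = Z^4.

As a check, the Euler characteristic is 9 − 12 = -3, which agrees with 1 − 4 = -3.
(K is a triangulation of a wedge of 4 circles.)

Hence the Betti numbers are b_0 = 1, b_1 = 4.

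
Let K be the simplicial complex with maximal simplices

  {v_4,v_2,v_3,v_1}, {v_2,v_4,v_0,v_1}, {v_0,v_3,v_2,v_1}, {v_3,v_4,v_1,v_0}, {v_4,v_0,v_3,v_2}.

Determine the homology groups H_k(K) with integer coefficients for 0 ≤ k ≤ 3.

H_0 = Z,  H_1 = 0,  H_2 = 0,  H_3 = Z.

K has 5 vertices, 10 edges, 10 triangles, 5 3-simplices.
rank ∂_0 = 0, rank ∂_1 = 4 ⇒ b_0 = 5 − 0 − 4 = 1; all invariant factors of ∂_1 are 1 so no torsion. So H_0 ≅ Z.
rank ∂_1 = 4, rank ∂_2 = 6 ⇒ b_1 = 10 − 4 − 6 = 0; all invariant factors of ∂_2 are 1 so no torsion. So H_1 ≅ 0.
rank ∂_2 = 6, rank ∂_3 = 4 ⇒ b_2 = 10 − 6 − 4 = 0; all invariant factors of ∂_3 are 1 so no torsion. So H_2 ≅ 0.
rank ∂_3 = 4, rank ∂_4 = 0 ⇒ b_3 = 5 − 4 − 0 = 1. So H_3 ≅ Z.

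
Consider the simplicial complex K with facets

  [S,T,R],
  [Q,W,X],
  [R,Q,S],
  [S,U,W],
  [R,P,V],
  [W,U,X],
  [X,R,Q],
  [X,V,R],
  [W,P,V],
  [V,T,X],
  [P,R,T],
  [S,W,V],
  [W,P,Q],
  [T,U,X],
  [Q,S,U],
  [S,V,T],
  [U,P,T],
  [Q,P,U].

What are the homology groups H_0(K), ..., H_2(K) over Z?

H_0 ≅ Z,  H_1 ≅ Z ⊕ Z/2Z,  H_2 = 0.

K has 9 vertices, 27 edges, 18 triangles.
rank ∂_0 = 0, rank ∂_1 = 8 ⇒ b_0 = 9 − 0 − 8 = 1; all invariant factors of ∂_1 are 1 so no torsion. So H_0 = Z.
rank ∂_1 = 8, rank ∂_2 = 18 ⇒ b_1 = 27 − 8 − 18 = 1; ∂_2 has invariant factor(s) [2] giving torsion. So H_1 = Z ⊕ Z/2Z.
rank ∂_2 = 18, rank ∂_3 = 0 ⇒ b_2 = 18 − 18 − 0 = 0. So H_2 = 0.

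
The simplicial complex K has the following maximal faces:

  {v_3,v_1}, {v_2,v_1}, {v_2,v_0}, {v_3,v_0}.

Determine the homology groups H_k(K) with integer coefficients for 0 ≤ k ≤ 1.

H_0 ≅ Z,  H_1 ≅ Z.

Fix the vertex order v_0 < v_1 < v_2 < v_3 and write every simplex with vertices in increasing order. Then dim K = 1 and the simplices of K are:

  0-simplices (4): [v_0], [v_1], [v_2], [v_3]
  1-simplices (4): [v_0,v_2], [v_0,v_3], [v_1,v_2], [v_1,v_3]

so the chain groups are C_0 ≅ Z^4, C_1 ≅ Z^4.

The boundary map ∂_1: C_1 → C_0 is given by ∂[p,q] = [q] − [p]. For instance
  ∂[v_0,v_2] = [v_2] − [v_0].
The resulting 4×4 matrix has rank 3, and its Smith normal form has invariant factors (1,1,1).

Reading off H_k = ker ∂_k / im ∂_{k+1}:

  H_0: rank C_0 − rank ∂_1 = 4 − 3 = 1, and the invariant factors of ∂_1 are all 1, so H_0 = Z.
  H_1: rank ker ∂_1 − rank ∂_2 = (4 − 3) − 0 = 1, and there is no ∂_2, so H_1 = Z.

(K is a triangulation of the circle S^1.)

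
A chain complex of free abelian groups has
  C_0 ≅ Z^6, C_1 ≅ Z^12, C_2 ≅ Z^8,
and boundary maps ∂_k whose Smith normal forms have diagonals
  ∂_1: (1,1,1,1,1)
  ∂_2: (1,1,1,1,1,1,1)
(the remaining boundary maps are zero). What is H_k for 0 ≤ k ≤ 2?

H_0 = Z,  H_1 = 0,  H_2 = Z.

H_0: b_0 = 6 − 0 − 5 = 1; torsion from ∂_1 factors > 1: none. So H_0 = Z.
H_1: b_1 = 12 − 5 − 7 = 0; torsion from ∂_2 factors > 1: none. So H_1 = 0.
H_2: b_2 = 8 − 7 − 0 = 1; torsion from ∂_3 factors > 1: none. So H_2 = Z.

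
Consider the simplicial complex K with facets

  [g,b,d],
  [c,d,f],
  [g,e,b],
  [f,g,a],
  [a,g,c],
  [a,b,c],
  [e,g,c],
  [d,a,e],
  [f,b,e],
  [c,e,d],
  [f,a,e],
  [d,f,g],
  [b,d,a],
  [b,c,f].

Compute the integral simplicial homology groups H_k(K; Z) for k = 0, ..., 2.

Take the total order a < b < c < d < e < f < g on the vertex set. Then K (dimension 2) consists of the simplices:

  0-simplices (7): a, b, c, d, e, f, g
  1-simplices (21): ab, ac, ad, ae, af, ag, bc, bd, be, bf, bg, cd, ce, cf, cg, de, df, dg, ef, eg, fg
  2-simplices (14): abc, abd, acg, ade, aef, afg, bcf, bdg, bef, beg, cde, cdf, ceg, dfg

Hence C_0 ≅ Z^7, C_1 ≅ Z^21, C_2 ≅ Z^14.

Boundary ∂_1: C_1 → C_0 is given by ∂[p,q] = [q] − [p]. For instance
  ∂ac = c − a.
This gives a 7×21 integer matrix of rank 6; reducing to Smith normal form yields diagonal entries (1,1,1,1,1,1).

∂_2: C_2 → C_1 maps a triangle to the signed sum of its edges. For instance
  ∂bef = ef − bf + be,
  ∂ceg = eg − cg + ce.
As a 21×14 matrix over Z this has rank 13, with invariant factors (1,1,1,1,1,1,1,1,1,1,1,1,1).

Now H_k = ker ∂_k / im ∂_{k+1}, so:

  H_0: rank C_0 − rank ∂_1 = 7 − 6 = 1, and the invariant factors of ∂_1 are all 1, so H_0 ≅ Z.
  H_1: rank ker ∂_1 − rank ∂_2 = (21 − 6) − 13 = 2, and the invariant factors of ∂_2 are all 1, so H_1 ≅ Z^2.
  H_2: rank ker ∂_2 − rank ∂_3 = (14 − 13) − 0 = 1, and there is no ∂_3, so H_2 ≅ Z.

H_0 ≅ Z,  H_1 ≅ Z^2,  H_2 ≅ Z.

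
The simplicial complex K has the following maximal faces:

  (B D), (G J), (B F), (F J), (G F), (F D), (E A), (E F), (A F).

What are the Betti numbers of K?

Take the total order A < B < D < E < F < G < J on the vertex set. Then K (dimension 1) consists of the simplices:

  0-simplices (7): A, B, D, E, F, G, J
  1-simplices (9): AE, AF, BD, BF, DF, EF, FG, FJ, GJ

so the chain groups are C_0 ≅ Z^7, C_1 ≅ Z^9.

Boundary ∂_1: C_1 → C_0 maps an edge to its endpoints' difference, ∂[p,q] = q − p. For instance
  ∂BD = D − B.
As a 7×9 matrix over Z this has rank 6, with invariant factors (1,1,1,1,1,1).

From H_k ≅ ker(∂_k) / im(∂_{k+1}) we obtain:

  H_0: rank C_0 − rank ∂_1 = 7 − 6 = 1, and the invariant factors of ∂_1 are all 1, so H_0 ≅ Z.
  H_1: rank ker ∂_1 − rank ∂_2 = (9 − 6) − 0 = 3, and there is no ∂_2, so H_1 ≅ Z^3.

Hence the Betti numbers are b_0 = 1, b_1 = 3.

b_0 = 1, b_1 = 3.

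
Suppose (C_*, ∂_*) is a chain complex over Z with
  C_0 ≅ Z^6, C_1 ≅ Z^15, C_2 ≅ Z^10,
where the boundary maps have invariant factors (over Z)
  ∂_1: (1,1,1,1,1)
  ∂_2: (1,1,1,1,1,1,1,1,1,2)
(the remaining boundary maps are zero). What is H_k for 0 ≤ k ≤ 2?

H_0 = Z,  H_1 = Z/2,  H_2 = 0.

H_0: b_0 = 6 − 0 − 5 = 1; torsion from ∂_1 factors > 1: none. So H_0 = Z.
H_1: b_1 = 15 − 5 − 10 = 0; torsion from ∂_2 factors > 1: [2]. So H_1 = Z/2.
H_2: b_2 = 10 − 10 − 0 = 0; torsion from ∂_3 factors > 1: none. So H_2 = 0.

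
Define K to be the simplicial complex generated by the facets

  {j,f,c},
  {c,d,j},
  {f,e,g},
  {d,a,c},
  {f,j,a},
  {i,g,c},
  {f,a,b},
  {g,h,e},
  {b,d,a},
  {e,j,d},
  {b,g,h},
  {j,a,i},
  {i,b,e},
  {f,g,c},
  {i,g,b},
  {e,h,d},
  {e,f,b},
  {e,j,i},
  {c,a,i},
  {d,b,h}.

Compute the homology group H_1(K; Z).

H_1 = Z × Z/2.

We work with the vertex ordering a < b < c < d < e < f < g < h < i < j. The simplices of K, each written with vertices in increasing order, are:

  0-simplices (10): a, b, c, d, e, f, g, h, i, j
  1-simplices (30): ab, ac, ad, af, ai, aj, bd, be, bf, bg, bh, bi, cd, cf, cg, ci, cj, de, dh, dj, ef, eg, eh, ei, ej, fg, fj, gh, gi, ij
  2-simplices (20): abd, abf, acd, aci, afj, aij, bdh, bef, bei, bgh, bgi, cdj, cfg, cfj, cgi, deh, dej, efg, egh, eij

so the chain groups are C_0 ≅ Z^10, C_1 ≅ Z^30, C_2 ≅ Z^20.

∂_1: C_1 → C_0 is given by ∂[p,q] = [q] − [p]. For instance
  ∂bh = h − b.
The 10×30 boundary matrix has rank 9 and Smith normal form diag(1,1,1,1,1,1,1,1,1).

Boundary ∂_2: C_2 → C_1 sends each 2-simplex [p,q,r] to [q,r] − [p,r] + [p,q]. For instance
  ∂abf = bf − af + ab,
  ∂cdj = dj − cj + cd.
The 30×20 boundary matrix has rank 20 and Smith normal form diag(1,1,1,1,1,1,1,1,1,1,1,1,1,1,1,1,1,1,1,2).

Now H_k = ker ∂_k / im ∂_{k+1}, so:

  H_1: rank ker ∂_1 − rank ∂_2 = (30 − 9) − 20 = 1, and ∂_2 has invariant factor 2 > 1, so H_1 ≅ Z × Z/2.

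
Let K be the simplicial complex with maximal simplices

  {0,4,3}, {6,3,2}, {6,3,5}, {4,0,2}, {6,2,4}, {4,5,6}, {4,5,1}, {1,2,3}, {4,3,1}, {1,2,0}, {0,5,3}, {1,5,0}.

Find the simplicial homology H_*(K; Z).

Take the total order 0 < 1 < 2 < 3 < 4 < 5 < 6 on the vertex set. Then K (dimension 2) consists of the simplices:

  0-simplices (7): [0], [1], [2], [3], [4], [5], [6]
  1-simplices (18): [0,1], [0,2], [0,3], [0,4], [0,5], [1,2], [1,3], [1,4], [1,5], [2,3], [2,4], [2,6], [3,4], [3,5], [3,6], [4,5], [4,6], [5,6]
  2-simplices (12): [0,1,2], [0,1,5], [0,2,4], [0,3,4], [0,3,5], [1,2,3], [1,3,4], [1,4,5], [2,3,6], [2,4,6], [3,5,6], [4,5,6]

so the chain groups are C_0 ≅ Z^7, C_1 ≅ Z^18, C_2 ≅ Z^12.

The boundary map ∂_1: C_1 → C_0 maps an edge to its endpoints' difference, ∂[p,q] = q − p. For instance
  ∂[2,3] = [3] − [2].
The resulting 7×18 matrix has rank 6, and its Smith normal form has invariant factors (1,1,1,1,1,1).

Boundary ∂_2: C_2 → C_1 sends each 2-simplex [p,q,r] to [q,r] − [p,r] + [p,q]. For instance
  ∂[0,1,2] = [1,2] − [0,2] + [0,1],
  ∂[0,2,4] = [2,4] − [0,4] + [0,2].
The 18×12 boundary matrix has rank 12 and Smith normal form diag(1,1,1,1,1,1,1,1,1,1,1,2).

Reading off H_k = ker ∂_k / im ∂_{k+1}:

  H_0: rank C_0 − rank ∂_1 = 7 − 6 = 1, and the invariant factors of ∂_1 are all 1, so H_0 = Z.
  H_1: rank ker ∂_1 − rank ∂_2 = (18 − 6) − 12 = 0, and ∂_2 has invariant factor 2 > 1, so H_1 = Z/2.
  H_2: rank ker ∂_2 − rank ∂_3 = (12 − 12) − 0 = 0, and there is no ∂_3, so H_2 = 0.

H_0 = Z,  H_1 = Z/2,  H_2 = 0.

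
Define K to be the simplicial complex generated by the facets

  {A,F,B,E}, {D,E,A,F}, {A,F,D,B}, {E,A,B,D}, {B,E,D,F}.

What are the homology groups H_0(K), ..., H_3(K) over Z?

H_0 = Z,  H_1 = 0,  H_2 = 0,  H_3 = Z.

K has 5 vertices, 10 edges, 10 triangles, 5 3-simplices.
rank ∂_0 = 0, rank ∂_1 = 4 ⇒ b_0 = 5 − 0 − 4 = 1; all invariant factors of ∂_1 are 1 so no torsion. So H_0 = Z.
rank ∂_1 = 4, rank ∂_2 = 6 ⇒ b_1 = 10 − 4 − 6 = 0; all invariant factors of ∂_2 are 1 so no torsion. So H_1 = 0.
rank ∂_2 = 6, rank ∂_3 = 4 ⇒ b_2 = 10 − 6 − 4 = 0; all invariant factors of ∂_3 are 1 so no torsion. So H_2 = 0.
rank ∂_3 = 4, rank ∂_4 = 0 ⇒ b_3 = 5 − 4 − 0 = 1. So H_3 = Z.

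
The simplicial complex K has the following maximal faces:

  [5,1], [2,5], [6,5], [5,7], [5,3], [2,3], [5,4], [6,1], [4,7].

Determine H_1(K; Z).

H_1 ≅ Z^3.

Order the vertices as 1 < 2 < 3 < 4 < 5 < 6 < 7. Listing each simplex with vertices in this order, K has dimension 1 with simplices:

  0-simplices (7): [1], [2], [3], [4], [5], [6], [7]
  1-simplices (9): [1,5], [1,6], [2,3], [2,5], [3,5], [4,5], [4,7], [5,6], [5,7]

Hence C_0 ≅ Z^7, C_1 ≅ Z^9.

The boundary map ∂_1: C_1 → C_0 maps an edge to its endpoints' difference, ∂[p,q] = q − p. For instance
  ∂[4,5] = [5] − [4].
This gives a 7×9 integer matrix of rank 6; reducing to Smith normal form yields diagonal entries (1,1,1,1,1,1).

Reading off H_k = ker ∂_k / im ∂_{k+1}:

  H_1: rank ker ∂_1 − rank ∂_2 = (9 − 6) − 0 = 3, and there is no ∂_2, so H_1 = Z^3.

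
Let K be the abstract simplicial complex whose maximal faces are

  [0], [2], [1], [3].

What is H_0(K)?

H_0 ≅ Z^4.

Fix the vertex order 0 < 1 < 2 < 3 and write every simplex with vertices in increasing order. Then dim K = 0 and the simplices of K are:

  0-simplices (4): [0], [1], [2], [3]

giving chain groups C_0 ≅ Z^4.

Now H_k = ker ∂_k / im ∂_{k+1}, so:

  H_0: rank C_0 − rank ∂_1 = 4 − 0 = 4, and there is no ∂_1, so H_0 = Z^4.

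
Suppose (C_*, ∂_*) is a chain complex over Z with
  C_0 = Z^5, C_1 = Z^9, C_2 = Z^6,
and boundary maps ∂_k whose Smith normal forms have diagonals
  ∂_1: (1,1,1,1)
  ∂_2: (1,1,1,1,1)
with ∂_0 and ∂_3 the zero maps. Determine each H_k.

H_0: b_0 = 5 − 0 − 4 = 1; torsion from ∂_1 factors > 1: none. So H_0 = Z.
H_1: b_1 = 9 − 4 − 5 = 0; torsion from ∂_2 factors > 1: none. So H_1 = 0.
H_2: b_2 = 6 − 5 − 0 = 1; torsion from ∂_3 factors > 1: none. So H_2 = Z.

H_0 = Z,  H_1 = 0,  H_2 = Z.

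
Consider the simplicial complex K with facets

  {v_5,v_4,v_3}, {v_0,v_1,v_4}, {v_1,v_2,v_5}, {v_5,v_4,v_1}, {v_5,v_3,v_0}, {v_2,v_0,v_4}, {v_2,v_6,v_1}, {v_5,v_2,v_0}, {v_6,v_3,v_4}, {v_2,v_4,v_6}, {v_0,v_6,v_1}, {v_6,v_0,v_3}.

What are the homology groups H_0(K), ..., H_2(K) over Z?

Take the total order v_0 < v_1 < v_2 < v_3 < v_4 < v_5 < v_6 on the vertex set. Then K (dimension 2) consists of the simplices:

  0-simplices (7): [v_0], [v_1], [v_2], [v_3], [v_4], [v_5], [v_6]
  1-simplices (18): (18 of them)
  2-simplices (12): (12 of them)

giving chain groups C_0 ≅ Z^7, C_1 ≅ Z^18, C_2 ≅ Z^12.

∂_1: C_1 → C_0 maps an edge to its endpoints' difference, ∂[p,q] = q − p.
This gives a 7×18 integer matrix of rank 6; reducing to Smith normal form yields diagonal entries (1,1,1,1,1,1).

Boundary ∂_2: C_2 → C_1 maps a triangle to the signed sum of its edges. For instance
  ∂[v_0,v_1,v_6] = [v_1,v_6] − [v_0,v_6] + [v_0,v_1],
  ∂[v_0,v_3,v_6] = [v_3,v_6] − [v_0,v_6] + [v_0,v_3].
This gives a 18×12 integer matrix of rank 12; reducing to Smith normal form yields diagonal entries (1,1,1,1,1,1,1,1,1,1,1,2).

Computing H_k = (kernel of ∂_k) / (image of ∂_{k+1}):

  H_0: rank C_0 − rank ∂_1 = 7 − 6 = 1, and the invariant factors of ∂_1 are all 1, so H_0 ≅ Z.
  H_1: rank ker ∂_1 − rank ∂_2 = (18 − 6) − 12 = 0, and ∂_2 has invariant factor 2 > 1, so H_1 ≅ Z/2.
  H_2: rank ker ∂_2 − rank ∂_3 = (12 − 12) − 0 = 0, and there is no ∂_3, so H_2 ≅ 0.

H_0 = Z,  H_1 = Z/2,  H_2 = 0.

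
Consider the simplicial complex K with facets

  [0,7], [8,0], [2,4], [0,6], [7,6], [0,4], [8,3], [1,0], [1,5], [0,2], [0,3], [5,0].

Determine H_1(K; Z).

H_1 = Z^4.

We work with the vertex ordering 0 < 1 < 2 < 3 < 4 < 5 < 6 < 7 < 8. The simplices of K, each written with vertices in increasing order, are:

  0-simplices (9): [0], [1], [2], [3], [4], [5], [6], [7], [8]
  1-simplices (12): [0,1], [0,2], [0,3], [0,4], [0,5], [0,6], [0,7], [0,8], [1,5], [2,4], [3,8], [6,7]

giving chain groups C_0 ≅ Z^9, C_1 ≅ Z^12.

Boundary ∂_1: C_1 → C_0 maps an edge to its endpoints' difference, ∂[p,q] = q − p.
The resulting 9×12 matrix has rank 8, and its Smith normal form has invariant factors (1,1,1,1,1,1,1,1).

Computing H_k = (kernel of ∂_k) / (image of ∂_{k+1}):

  H_1: rank ker ∂_1 − rank ∂_2 = (12 − 8) − 0 = 4, and there is no ∂_2, so H_1 = Z^4.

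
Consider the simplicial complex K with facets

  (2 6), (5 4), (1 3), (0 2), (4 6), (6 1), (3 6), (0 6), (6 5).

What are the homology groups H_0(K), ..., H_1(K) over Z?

H_0 = Z,  H_1 = Z^3.

Order the vertices as 0 < 1 < 2 < 3 < 4 < 5 < 6. Listing each simplex with vertices in this order, K has dimension 1 with simplices:

  0-simplices (7): [0], [1], [2], [3], [4], [5], [6]
  1-simplices (9): [0,2], [0,6], [1,3], [1,6], [2,6], [3,6], [4,5], [4,6], [5,6]

so the chain groups are C_0 ≅ Z^7, C_1 ≅ Z^9.

∂_1: C_1 → C_0 sends each edge [p,q] (with p < q) to q − p.
The 7×9 boundary matrix has rank 6 and Smith normal form diag(1,1,1,1,1,1).

Computing H_k = (kernel of ∂_k) / (image of ∂_{k+1}):

  H_0: rank C_0 − rank ∂_1 = 7 − 6 = 1, and the invariant factors of ∂_1 are all 1, so H_0 = Z.
  H_1: rank ker ∂_1 − rank ∂_2 = (9 − 6) − 0 = 3, and there is no ∂_2, so H_1 = Z^3.

(K is a triangulation of a wedge of 3 circles.)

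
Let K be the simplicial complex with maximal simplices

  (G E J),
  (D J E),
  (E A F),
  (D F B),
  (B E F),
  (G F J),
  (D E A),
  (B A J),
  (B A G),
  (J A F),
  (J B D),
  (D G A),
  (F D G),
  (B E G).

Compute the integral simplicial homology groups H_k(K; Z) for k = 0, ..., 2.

Take the total order A < B < D < E < F < G < J on the vertex set. Then K (dimension 2) consists of the simplices:

  0-simplices (7): A, B, D, E, F, G, J
  1-simplices (21): AB, AD, AE, AF, AG, AJ, BD, BE, BF, BG, BJ, DE, DF, DG, DJ, EF, EG, EJ, FG, FJ, GJ
  2-simplices (14): ABG, ABJ, ADE, ADG, AEF, AFJ, BDF, BDJ, BEF, BEG, DEJ, DFG, EGJ, FGJ

giving chain groups C_0 ≅ Z^7, C_1 ≅ Z^21, C_2 ≅ Z^14.

The boundary map ∂_1: C_1 → C_0 is given by ∂[p,q] = [q] − [p].
This gives a 7×21 integer matrix of rank 6; reducing to Smith normal form yields diagonal entries (1,1,1,1,1,1).

Boundary ∂_2: C_2 → C_1 acts by ∂[p,q,r] = [q,r] − [p,r] + [p,q]. For instance
  ∂BEG = EG − BG + BE,
  ∂FGJ = GJ − FJ + FG.
This gives a 21×14 integer matrix of rank 13; reducing to Smith normal form yields diagonal entries (1,1,1,1,1,1,1,1,1,1,1,1,1).

Reading off H_k = ker ∂_k / im ∂_{k+1}:

  H_0: rank C_0 − rank ∂_1 = 7 − 6 = 1, and the invariant factors of ∂_1 are all 1, so H_0 = Z.
  H_1: rank ker ∂_1 − rank ∂_2 = (21 − 6) − 13 = 2, and the invariant factors of ∂_2 are all 1, so H_1 = Z^2.
  H_2: rank ker ∂_2 − rank ∂_3 = (14 − 13) − 0 = 1, and there is no ∂_3, so H_2 = Z.

As a check, the Euler characteristic is 7 − 21 + 14 = 0, which agrees with 1 − 2 + 1 = 0.

H_0 = Z,  H_1 = Z^2,  H_2 = Z.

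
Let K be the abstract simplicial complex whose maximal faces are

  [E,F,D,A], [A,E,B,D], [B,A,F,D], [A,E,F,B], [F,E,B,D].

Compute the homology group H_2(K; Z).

Order the vertices as A < B < D < E < F. Listing each simplex with vertices in this order, K has dimension 3 with simplices:

  0-simplices (5): A, B, D, E, F
  1-simplices (10): AB, AD, AE, AF, BD, BE, BF, DE, DF, EF
  2-simplices (10): ABD, ABE, ABF, ADE, ADF, AEF, BDE, BDF, BEF, DEF
  3-simplices (5): ABDE, ABDF, ABEF, ADEF, BDEF

giving chain groups C_0 ≅ Z^5, C_1 ≅ Z^10, C_2 ≅ Z^10, C_3 ≅ Z^5.

∂_1: C_1 → C_0 is given by ∂[p,q] = [q] − [p]. For instance
  ∂DE = E − D.
This gives a 5×10 integer matrix of rank 4; reducing to Smith normal form yields diagonal entries (1,1,1,1).

Boundary ∂_2: C_2 → C_1 sends each 2-simplex [p,q,r] to [q,r] − [p,r] + [p,q]. For instance
  ∂ADF = DF − AF + AD,
  ∂ABE = BE − AE + AB.
As a 10×10 matrix over Z this has rank 6, with invariant factors (1,1,1,1,1,1).

∂_3: C_3 → C_2 sends each 3-simplex σ to the alternating sum Σ_i (−1)^i (σ with its i-th vertex removed). For instance
  ∂ABEF = BEF − AEF + ABF − ABE,
  ∂ABDE = BDE − ADE + ABE − ABD.
This gives a 10×5 integer matrix of rank 4; reducing to Smith normal form yields diagonal entries (1,1,1,1).

Reading off H_k = ker ∂_k / im ∂_{k+1}:

  H_2: rank ker ∂_2 − rank ∂_3 = (10 − 6) − 4 = 0, and the invariant factors of ∂_3 are all 1, so H_2 = 0.

(K is a triangulation of the 3-sphere S^3.)

H_2 = 0.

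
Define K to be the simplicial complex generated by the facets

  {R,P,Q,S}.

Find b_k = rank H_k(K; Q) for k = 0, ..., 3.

b_0 = 1, b_1 = 0, b_2 = 0, b_3 = 0.

Fix the vertex order P < Q < R < S and write every simplex with vertices in increasing order. Then dim K = 3 and the simplices of K are:

  0-simplices (4): P, Q, R, S
  1-simplices (6): PQ, PR, PS, QR, QS, RS
  2-simplices (4): PQR, PQS, PRS, QRS
  3-simplices (1): PQRS

giving chain groups C_0 ≅ Z^4, C_1 ≅ Z^6, C_2 ≅ Z^4, C_3 ≅ Z^1.

Boundary ∂_1: C_1 → C_0 is given by ∂[p,q] = [q] − [p]. For instance
  ∂QS = S − Q.
The resulting 4×6 matrix has rank 3, and its Smith normal form has invariant factors (1,1,1).

∂_2: C_2 → C_1 sends each 2-simplex [p,q,r] to [q,r] − [p,r] + [p,q]. For instance
  ∂QRS = RS − QS + QR,
  ∂PRS = RS − PS + PR.
The 6×4 boundary matrix has rank 3 and Smith normal form diag(1,1,1).

Boundary ∂_3: C_3 → C_2 sends each 3-simplex σ to the alternating sum Σ_i (−1)^i (σ with its i-th vertex removed). For instance
  ∂PQRS = QRS − PRS + PQS − PQR.
The 4×1 boundary matrix has rank 1 and Smith normal form diag(1).

Now H_k = ker ∂_k / im ∂_{k+1}, so:

  H_0: rank C_0 − rank ∂_1 = 4 − 3 = 1, and the invariant factors of ∂_1 are all 1, so H_0 = Z.
  H_1: rank ker ∂_1 − rank ∂_2 = (6 − 3) − 3 = 0, and the invariant factors of ∂_2 are all 1, so H_1 = 0.
  H_2: rank ker ∂_2 − rank ∂_3 = (4 − 3) − 1 = 0, and the invariant factors of ∂_3 are all 1, so H_2 = 0.
  H_3: rank ker ∂_3 − rank ∂_4 = (1 − 1) − 0 = 0, and there is no ∂_4, so H_3 = 0.

(K is a triangulation of the 3-simplex.)

Hence the Betti numbers are b_0 = 1, b_1 = 0, b_2 = 0, b_3 = 0.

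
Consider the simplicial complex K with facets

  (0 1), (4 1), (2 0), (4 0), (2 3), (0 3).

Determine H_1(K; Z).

H_1 ≅ Z^2.

Fix the vertex order 0 < 1 < 2 < 3 < 4 and write every simplex with vertices in increasing order. Then dim K = 1 and the simplices of K are:

  0-simplices (5): [0], [1], [2], [3], [4]
  1-simplices (6): [0,1], [0,2], [0,3], [0,4], [1,4], [2,3]

giving chain groups C_0 ≅ Z^5, C_1 ≅ Z^6.

∂_1: C_1 → C_0 is given by ∂[p,q] = [q] − [p].
The 5×6 boundary matrix has rank 4 and Smith normal form diag(1,1,1,1).

Reading off H_k = ker ∂_k / im ∂_{k+1}:

  H_1: rank ker ∂_1 − rank ∂_2 = (6 − 4) − 0 = 2, and there is no ∂_2, so H_1 = Z^2.

(K is a triangulation of a wedge of 2 circles.)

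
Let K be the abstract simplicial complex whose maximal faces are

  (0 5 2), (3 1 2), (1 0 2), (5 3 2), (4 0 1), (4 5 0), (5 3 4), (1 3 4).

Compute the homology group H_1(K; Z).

K has 6 vertices, 12 edges, 8 triangles.
rank ∂_1 = 5, rank ∂_2 = 7 ⇒ b_1 = 12 − 5 − 7 = 0; all invariant factors of ∂_2 are 1 so no torsion. So H_1 ≅ 0.

H_1 = 0.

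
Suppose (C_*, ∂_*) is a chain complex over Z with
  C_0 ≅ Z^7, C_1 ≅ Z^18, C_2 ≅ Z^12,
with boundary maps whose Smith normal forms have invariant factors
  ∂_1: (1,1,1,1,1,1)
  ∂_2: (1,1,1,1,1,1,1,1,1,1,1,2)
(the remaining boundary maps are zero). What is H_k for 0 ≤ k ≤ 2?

H_0: b_0 = 7 − 0 − 6 = 1; torsion from ∂_1 factors > 1: none. So H_0 = Z.
H_1: b_1 = 18 − 6 − 12 = 0; torsion from ∂_2 factors > 1: [2]. So H_1 = Z/2Z.
H_2: b_2 = 12 − 12 − 0 = 0; torsion from ∂_3 factors > 1: none. So H_2 = 0.

H_0 = Z,  H_1 = Z/2Z,  H_2 = 0.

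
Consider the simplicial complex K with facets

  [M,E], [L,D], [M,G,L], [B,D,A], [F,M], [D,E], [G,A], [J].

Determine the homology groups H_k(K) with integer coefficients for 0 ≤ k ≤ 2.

Take the total order A < B < D < E < F < G < J < L < M on the vertex set. Then K (dimension 2) consists of the simplices:

  0-simplices (9): A, B, D, E, F, G, J, L, M
  1-simplices (11): AB, AD, AG, BD, DE, DL, EM, FM, GL, GM, LM
  2-simplices (2): ABD, GLM

so the chain groups are C_0 ≅ Z^9, C_1 ≅ Z^11, C_2 ≅ Z^2.

The boundary map ∂_1: C_1 → C_0 is given by ∂[p,q] = [q] − [p].
As a 9×11 matrix over Z this has rank 7, with invariant factors (1,1,1,1,1,1,1).

The boundary map ∂_2: C_2 → C_1 sends each 2-simplex [p,q,r] to [q,r] − [p,r] + [p,q]. For instance
  ∂ABD = BD − AD + AB,
  ∂GLM = LM − GM + GL.
This gives a 11×2 integer matrix of rank 2; reducing to Smith normal form yields diagonal entries (1,1).

Computing H_k = (kernel of ∂_k) / (image of ∂_{k+1}):

  H_0: rank C_0 − rank ∂_1 = 9 − 7 = 2, and the invariant factors of ∂_1 are all 1, so H_0 ≅ Z^2.
  H_1: rank ker ∂_1 − rank ∂_2 = (11 − 7) − 2 = 2, and the invariant factors of ∂_2 are all 1, so H_1 ≅ Z^2.
  H_2: rank ker ∂_2 − rank ∂_3 = (2 − 2) − 0 = 0, and there is no ∂_3, so H_2 ≅ 0.

H_0 = Z^2,  H_1 = Z^2,  H_2 = 0.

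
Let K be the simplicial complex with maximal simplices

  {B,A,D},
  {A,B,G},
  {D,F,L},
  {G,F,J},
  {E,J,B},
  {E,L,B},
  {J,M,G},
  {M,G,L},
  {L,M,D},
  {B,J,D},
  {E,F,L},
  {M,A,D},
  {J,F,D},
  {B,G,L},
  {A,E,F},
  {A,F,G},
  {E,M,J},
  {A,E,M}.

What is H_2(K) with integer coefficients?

H_2 = Z.

Take the total order A < B < D < E < F < G < J < L < M on the vertex set. Then K (dimension 2) consists of the simplices:

  0-simplices (9): A, B, D, E, F, G, J, L, M
  1-simplices (27): AB, AD, AE, AF, AG, AM, BD, BE, BG, BJ, BL, DF, DJ, DL, DM, EF, EJ, EL, EM, FG, FJ, FL, GJ, GL, GM, JM, LM
  2-simplices (18): ABD, ABG, ADM, AEF, AEM, AFG, BDJ, BEJ, BEL, BGL, DFJ, DFL, DLM, EFL, EJM, FGJ, GJM, GLM

so the chain groups are C_0 ≅ Z^9, C_1 ≅ Z^27, C_2 ≅ Z^18.

∂_1: C_1 → C_0 sends each edge [p,q] (with p < q) to q − p.
The resulting 9×27 matrix has rank 8, and its Smith normal form has invariant factors (1,1,1,1,1,1,1,1).

Boundary ∂_2: C_2 → C_1 acts by ∂[p,q,r] = [q,r] − [p,r] + [p,q]. For instance
  ∂BDJ = DJ − BJ + BD,
  ∂EJM = JM − EM + EJ.
The resulting 27×18 matrix has rank 17, and its Smith normal form has invariant factors (1,1,1,1,1,1,1,1,1,1,1,1,1,1,1,1,1).

From H_k ≅ ker(∂_k) / im(∂_{k+1}) we obtain:

  H_2: rank ker ∂_2 − rank ∂_3 = (18 − 17) − 0 = 1, and there is no ∂_3, so H_2 = Z.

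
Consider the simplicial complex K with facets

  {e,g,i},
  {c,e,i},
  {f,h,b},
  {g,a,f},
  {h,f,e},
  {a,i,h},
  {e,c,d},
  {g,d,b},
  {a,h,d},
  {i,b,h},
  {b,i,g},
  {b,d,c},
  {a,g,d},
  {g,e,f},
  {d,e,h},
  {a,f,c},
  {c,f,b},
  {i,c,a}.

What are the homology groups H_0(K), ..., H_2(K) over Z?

Take the total order a < b < c < d < e < f < g < h < i on the vertex set. Then K (dimension 2) consists of the simplices:

  0-simplices (9): a, b, c, d, e, f, g, h, i
  1-simplices (27): ac, ad, af, ag, ah, ai, bc, bd, bf, bg, bh, bi, cd, ce, cf, ci, de, dg, dh, ef, eg, eh, ei, fg, fh, gi, hi
  2-simplices (18): acf, aci, adg, adh, afg, ahi, bcd, bcf, bdg, bfh, bgi, bhi, cde, cei, deh, efg, efh, egi

Hence C_0 ≅ Z^9, C_1 ≅ Z^27, C_2 ≅ Z^18.

The boundary map ∂_1: C_1 → C_0 sends each edge [p,q] (with p < q) to q − p. For instance
  ∂eh = h − e.
As a 9×27 matrix over Z this has rank 8, with invariant factors (1,1,1,1,1,1,1,1).

The boundary map ∂_2: C_2 → C_1 sends each 2-simplex [p,q,r] to [q,r] − [p,r] + [p,q]. For instance
  ∂bhi = hi − bi + bh,
  ∂efh = fh − eh + ef.
This gives a 27×18 integer matrix of rank 17; reducing to Smith normal form yields diagonal entries (1,1,1,1,1,1,1,1,1,1,1,1,1,1,1,1,1).

Computing H_k = (kernel of ∂_k) / (image of ∂_{k+1}):

  H_0: rank C_0 − rank ∂_1 = 9 − 8 = 1, and the invariant factors of ∂_1 are all 1, so H_0 ≅ Z.
  H_1: rank ker ∂_1 − rank ∂_2 = (27 − 8) − 17 = 2, and the invariant factors of ∂_2 are all 1, so H_1 ≅ Z^2.
  H_2: rank ker ∂_2 − rank ∂_3 = (18 − 17) − 0 = 1, and there is no ∂_3, so H_2 ≅ Z.

H_0 ≅ Z,  H_1 ≅ Z^2,  H_2 ≅ Z.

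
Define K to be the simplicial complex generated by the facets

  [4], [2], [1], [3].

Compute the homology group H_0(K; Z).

We work with the vertex ordering 1 < 2 < 3 < 4. The simplices of K, each written with vertices in increasing order, are:

  0-simplices (4): [1], [2], [3], [4]

Hence C_0 ≅ Z^4.

From H_k ≅ ker(∂_k) / im(∂_{k+1}) we obtain:

  H_0: rank C_0 − rank ∂_1 = 4 − 0 = 4, and there is no ∂_1, so H_0 = Z^4.

H_0 ≅ Z^4.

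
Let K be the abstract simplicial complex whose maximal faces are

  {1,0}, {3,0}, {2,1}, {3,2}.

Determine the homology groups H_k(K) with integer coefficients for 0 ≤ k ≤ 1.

H_0 ≅ Z,  H_1 ≅ Z.

Fix the vertex order 0 < 1 < 2 < 3 and write every simplex with vertices in increasing order. Then dim K = 1 and the simplices of K are:

  0-simplices (4): [0], [1], [2], [3]
  1-simplices (4): [0,1], [0,3], [1,2], [2,3]

giving chain groups C_0 ≅ Z^4, C_1 ≅ Z^4.

∂_1: C_1 → C_0 maps an edge to its endpoints' difference, ∂[p,q] = q − p. For instance
  ∂[1,2] = [2] − [1].
The 4×4 boundary matrix has rank 3 and Smith normal form diag(1,1,1).

Now H_k = ker ∂_k / im ∂_{k+1}, so:

  H_0: rank C_0 − rank ∂_1 = 4 − 3 = 1, and the invariant factors of ∂_1 are all 1, so H_0 ≅ Z.
  H_1: rank ker ∂_1 − rank ∂_2 = (4 − 3) − 0 = 1, and there is no ∂_2, so H_1 ≅ Z.

As a check, the Euler characteristic is 4 − 4 = 0, which agrees with 1 − 1 = 0.
(K is a triangulation of the circle S^1.)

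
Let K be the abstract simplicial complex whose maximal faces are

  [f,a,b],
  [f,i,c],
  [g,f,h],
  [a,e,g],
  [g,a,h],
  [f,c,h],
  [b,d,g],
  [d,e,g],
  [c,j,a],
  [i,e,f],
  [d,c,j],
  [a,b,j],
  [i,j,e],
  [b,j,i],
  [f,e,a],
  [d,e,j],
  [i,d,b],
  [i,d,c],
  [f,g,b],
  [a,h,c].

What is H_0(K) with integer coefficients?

H_0 ≅ Z.

Take the total order a < b < c < d < e < f < g < h < i < j on the vertex set. Then K (dimension 2) consists of the simplices:

  0-simplices (10): a, b, c, d, e, f, g, h, i, j
  1-simplices (30): ab, ac, ae, af, ag, ah, aj, bd, bf, bg, bi, bj, cd, cf, ch, ci, cj, de, dg, di, dj, ef, eg, ei, ej, fg, fh, fi, gh, ij
  2-simplices (20): abf, abj, ach, acj, aef, aeg, agh, bdg, bdi, bfg, bij, cdi, cdj, cfh, cfi, deg, dej, efi, eij, fgh

Hence C_0 ≅ Z^10, C_1 ≅ Z^30, C_2 ≅ Z^20.

Boundary ∂_1: C_1 → C_0 is given by ∂[p,q] = [q] − [p]. For instance
  ∂ei = i − e.
The 10×30 boundary matrix has rank 9 and Smith normal form diag(1,1,1,1,1,1,1,1,1).

The boundary map ∂_2: C_2 → C_1 sends each 2-simplex [p,q,r] to [q,r] − [p,r] + [p,q]. For instance
  ∂deg = eg − dg + de,
  ∂abj = bj − aj + ab.
This gives a 30×20 integer matrix of rank 20; reducing to Smith normal form yields diagonal entries (1,1,1,1,1,1,1,1,1,1,1,1,1,1,1,1,1,1,1,2).

Now H_k = ker ∂_k / im ∂_{k+1}, so:

  H_0: rank C_0 − rank ∂_1 = 10 − 9 = 1, and the invariant factors of ∂_1 are all 1, so H_0 ≅ Z.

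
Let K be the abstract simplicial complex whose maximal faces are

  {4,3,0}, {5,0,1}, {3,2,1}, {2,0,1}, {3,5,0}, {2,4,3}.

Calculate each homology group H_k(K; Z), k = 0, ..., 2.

H_0 ≅ Z,  H_1 ≅ Z,  H_2 = 0.

Fix the vertex order 0 < 1 < 2 < 3 < 4 < 5 and write every simplex with vertices in increasing order. Then dim K = 2 and the simplices of K are:

  0-simplices (6): [0], [1], [2], [3], [4], [5]
  1-simplices (12): [0,1], [0,2], [0,3], [0,4], [0,5], [1,2], [1,3], [1,5], [2,3], [2,4], [3,4], [3,5]
  2-simplices (6): [0,1,2], [0,1,5], [0,3,4], [0,3,5], [1,2,3], [2,3,4]

Hence C_0 ≅ Z^6, C_1 ≅ Z^12, C_2 ≅ Z^6.

Boundary ∂_1: C_1 → C_0 is given by ∂[p,q] = [q] − [p].
The 6×12 boundary matrix has rank 5 and Smith normal form diag(1,1,1,1,1).

The boundary map ∂_2: C_2 → C_1 acts by ∂[p,q,r] = [q,r] − [p,r] + [p,q]. For instance
  ∂[2,3,4] = [3,4] − [2,4] + [2,3],
  ∂[0,3,5] = [3,5] − [0,5] + [0,3].
This gives a 12×6 integer matrix of rank 6; reducing to Smith normal form yields diagonal entries (1,1,1,1,1,1).

From H_k ≅ ker(∂_k) / im(∂_{k+1}) we obtain:

  H_0: rank C_0 − rank ∂_1 = 6 − 5 = 1, and the invariant factors of ∂_1 are all 1, so H_0 = Z.
  H_1: rank ker ∂_1 − rank ∂_2 = (12 − 5) − 6 = 1, and the invariant factors of ∂_2 are all 1, so H_1 = Z.
  H_2: rank ker ∂_2 − rank ∂_3 = (6 − 6) − 0 = 0, and there is no ∂_3, so H_2 = 0.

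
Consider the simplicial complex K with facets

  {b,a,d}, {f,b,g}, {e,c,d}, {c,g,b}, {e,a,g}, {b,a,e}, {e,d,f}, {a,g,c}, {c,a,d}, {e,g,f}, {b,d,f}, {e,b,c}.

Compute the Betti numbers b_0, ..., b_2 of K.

Order the vertices as a < b < c < d < e < f < g. Listing each simplex with vertices in this order, K has dimension 2 with simplices:

  0-simplices (7): a, b, c, d, e, f, g
  1-simplices (18): ab, ac, ad, ae, ag, bc, bd, be, bf, bg, cd, ce, cg, de, df, ef, eg, fg
  2-simplices (12): abd, abe, acd, acg, aeg, bce, bcg, bdf, bfg, cde, def, efg

giving chain groups C_0 ≅ Z^7, C_1 ≅ Z^18, C_2 ≅ Z^12.

Boundary ∂_1: C_1 → C_0 is given by ∂[p,q] = [q] − [p].
The 7×18 boundary matrix has rank 6 and Smith normal form diag(1,1,1,1,1,1).

∂_2: C_2 → C_1 maps a triangle to the signed sum of its edges. For instance
  ∂bfg = fg − bg + bf,
  ∂efg = fg − eg + ef.
The resulting 18×12 matrix has rank 12, and its Smith normal form has invariant factors (1,1,1,1,1,1,1,1,1,1,1,2).

Computing H_k = (kernel of ∂_k) / (image of ∂_{k+1}):

  H_0: rank C_0 − rank ∂_1 = 7 − 6 = 1, and the invariant factors of ∂_1 are all 1, so H_0 ≅ Z.
  H_1: rank ker ∂_1 − rank ∂_2 = (18 − 6) − 12 = 0, and ∂_2 has invariant factor 2 > 1, so H_1 ≅ Z/2.
  H_2: rank ker ∂_2 − rank ∂_3 = (12 − 12) − 0 = 0, and there is no ∂_3, so H_2 ≅ 0.

Hence the Betti numbers are b_0 = 1, b_1 = 0, b_2 = 0.

b_0 = 1, b_1 = 0, b_2 = 0.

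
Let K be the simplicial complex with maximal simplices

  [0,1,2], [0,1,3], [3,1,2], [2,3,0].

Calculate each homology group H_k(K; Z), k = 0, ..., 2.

H_0 ≅ Z,  H_1 = 0,  H_2 ≅ Z.

We work with the vertex ordering 0 < 1 < 2 < 3. The simplices of K, each written with vertices in increasing order, are:

  0-simplices (4): [0], [1], [2], [3]
  1-simplices (6): [0,1], [0,2], [0,3], [1,2], [1,3], [2,3]
  2-simplices (4): [0,1,2], [0,1,3], [0,2,3], [1,2,3]

so the chain groups are C_0 ≅ Z^4, C_1 ≅ Z^6, C_2 ≅ Z^4.

∂_1: C_1 → C_0 maps an edge to its endpoints' difference, ∂[p,q] = q − p.
This gives a 4×6 integer matrix of rank 3; reducing to Smith normal form yields diagonal entries (1,1,1).

∂_2: C_2 → C_1 sends each 2-simplex [p,q,r] to [q,r] − [p,r] + [p,q]. For instance
  ∂[0,1,2] = [1,2] − [0,2] + [0,1],
  ∂[0,2,3] = [2,3] − [0,3] + [0,2].
The 6×4 boundary matrix has rank 3 and Smith normal form diag(1,1,1).

Now H_k = ker ∂_k / im ∂_{k+1}, so:

  H_0: rank C_0 − rank ∂_1 = 4 − 3 = 1, and the invariant factors of ∂_1 are all 1, so H_0 = Z.
  H_1: rank ker ∂_1 − rank ∂_2 = (6 − 3) − 3 = 0, and the invariant factors of ∂_2 are all 1, so H_1 = 0.
  H_2: rank ker ∂_2 − rank ∂_3 = (4 − 3) − 0 = 1, and there is no ∂_3, so H_2 = Z.

As a check, the Euler characteristic is 4 − 6 + 4 = 2, which agrees with 1 − 0 + 1 = 2.
(K is a triangulation of the 2-sphere S^2.)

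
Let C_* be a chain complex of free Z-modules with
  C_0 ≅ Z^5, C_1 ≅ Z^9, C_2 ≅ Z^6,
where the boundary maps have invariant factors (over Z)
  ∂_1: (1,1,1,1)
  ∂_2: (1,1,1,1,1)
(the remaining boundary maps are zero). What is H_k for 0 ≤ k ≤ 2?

H_0: b_0 = 5 − 0 − 4 = 1; torsion from ∂_1 factors > 1: none. So H_0 = Z.
H_1: b_1 = 9 − 4 − 5 = 0; torsion from ∂_2 factors > 1: none. So H_1 = 0.
H_2: b_2 = 6 − 5 − 0 = 1; torsion from ∂_3 factors > 1: none. So H_2 = Z.

H_0 = Z,  H_1 = 0,  H_2 = Z.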